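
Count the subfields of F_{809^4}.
F_{809^4} has 3 subfields

The subfields of F_{p^n} are exactly the fields F_{p^d} for d | n (each is the fixed field of the unique index-d subgroup of Gal(F_{p^n}/F_p) ≅ Z/nZ). The divisors of n = 4 are {1, 2, 4}, giving 3 subfields: F_{809^1}, F_{809^2}, F_{809^4}.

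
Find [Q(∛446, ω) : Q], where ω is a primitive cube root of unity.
[Q(∛446, ω) : Q] = 6

[Q(∛446):Q] = 3 (min poly x^3 - 446, irreducible since 446 is not a perfect cube). [Q(ω):Q] = 2 (min poly x^2 + x + 1). Since Q(∛446) ⊂ R and ω ∉ R, we have ω ∉ Q(∛446), so x^2 + x + 1 remains irreducible over Q(∛446) and [Q(∛446, ω) : Q(∛446)] = 2. By the tower law, [Q(∛446, ω) : Q] = 3 · 2 = 6. (In fact Q(∛446, ω) is the splitting field of x^3 - 446 over Q.)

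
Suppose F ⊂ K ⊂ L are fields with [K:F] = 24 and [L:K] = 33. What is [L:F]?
[L:F] = 792

The tower law says that for any tower of field extensions F ⊂ K ⊂ L with finite degrees, [L:F] = [L:K] · [K:F]. Here this gives [L:F] = 33 · 24 = 792.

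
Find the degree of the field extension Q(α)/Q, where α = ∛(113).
[Q(α):Q] = 3

The minimal polynomial of α is x^3 - 113, irreducible over Q since 113 is not a perfect cube (so x^3 - 113 has no rational root). Hence [Q(α):Q] = deg(m_α) = 3.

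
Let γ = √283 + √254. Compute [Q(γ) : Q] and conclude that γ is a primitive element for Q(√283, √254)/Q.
[Q(γ) : Q] = 4 (equivalently, Q(γ) = Q(√283, √254))

Obviously Q(γ) ⊆ Q(√283, √254), and [Q(√283, √254):Q] = 4 (since 283, 254 are distinct squarefree integers > 1 with 71882 not a perfect square). To show equality we compute the minimal polynomial of γ. From γ = √283 + √254: γ^2 = 283 + 2√(71882) + 254 = 537 + 2√(71882), so γ^2 - 537 = 2√(71882); squaring, (γ^2 - 537)^2 = 4·71882, i.e. γ^4 - 1074γ^2 + 288369 - 287528 = 0, i.e. γ^4 - 1074γ^2 + 841 = 0. So γ is a root of x^4 - 1074x^2 + 841. This polynomial is irreducible over Q: it has no rational root (each ±√283 ± √254 is irrational), and any factorization into two quadratics over Q would force √(71882) ∈ Q (pairing opposite roots) or √283, √254 ∈ Q (other pairings), all impossible. Hence [Q(γ):Q] = 4 = [Q(√283, √254):Q], so Q(γ) = Q(√283, √254).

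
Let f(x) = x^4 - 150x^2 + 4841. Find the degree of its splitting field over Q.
[K : Q] = 4

Solving the quadratic in x^2: x^2 = (150 ± √(150^2 - 4·4841))/2 = (150 ± √3136)/2 = (150 ± 56)/2, giving x^2 = 47 or x^2 = 103. So f(x) = (x^2 - 47)(x^2 - 103) and the roots of f are ±√47, ±√103. Hence the splitting field is K = Q(√47, √103). Since 47 and 103 are distinct squarefree integers > 1, their product 4841 is not a perfect square, so √103 ∉ Q(√47). By the tower law [K:Q] = [Q(√47,√103):Q(√47)] · [Q(√47):Q] = 2 · 2 = 4.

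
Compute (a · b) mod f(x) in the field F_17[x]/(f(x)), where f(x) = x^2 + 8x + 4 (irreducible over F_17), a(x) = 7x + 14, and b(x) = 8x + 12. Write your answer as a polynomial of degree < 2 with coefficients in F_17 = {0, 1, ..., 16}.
a · b ≡ 3x + 12 (mod f(x))

Multiply in F_17[x]: a(x)·b(x) = (7x + 14)·(8x + 12) = 5x^2 + 9x + 15. This has degree ≥ 2, so divide by f(x) over F_17: 5x^2 + 9x + 15 = (5)·(x^2 + 8x + 4) + (3x + 12). Hence a·b ≡ 3x + 12 (mod f). (F_17[x]/(f) is a field with 17^2 = 289 elements since f is irreducible of degree 2.)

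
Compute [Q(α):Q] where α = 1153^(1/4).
[Q(α):Q] = 4

α is a root of x^4 - 1153. By Eisenstein's criterion at the prime p = 1153 (which divides the constant term 1153 but p^2 = 1329409 does not, since 1153 is squarefree), x^4 - 1153 is irreducible over Q. Hence [Q(α):Q] = 4.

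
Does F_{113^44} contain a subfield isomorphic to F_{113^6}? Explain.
No: F_{113^6} is not a subfield of F_{113^44}

F_{p^m} embeds in F_{p^n} iff m | n. Here 6 ∤ 44 (since 44 = 7·6 + 2 with remainder 2 ≠ 0), so F_{113^6} is not a subfield of F_{113^44}. Equivalently: if it were, the tower law would give 6 = [F_{113^6}:F_113] dividing [F_{113^44}:F_113] = 44, contradiction.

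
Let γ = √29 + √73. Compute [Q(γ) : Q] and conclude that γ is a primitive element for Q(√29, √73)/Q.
[Q(γ) : Q] = 4 (equivalently, Q(γ) = Q(√29, √73))

Obviously Q(γ) ⊆ Q(√29, √73), and [Q(√29, √73):Q] = 4 (since 29, 73 are distinct squarefree integers > 1 with 2117 not a perfect square). To show equality we compute the minimal polynomial of γ. From γ = √29 + √73: γ^2 = 29 + 2√(2117) + 73 = 102 + 2√(2117), so γ^2 - 102 = 2√(2117); squaring, (γ^2 - 102)^2 = 4·2117, i.e. γ^4 - 204γ^2 + 10404 - 8468 = 0, i.e. γ^4 - 204γ^2 + 1936 = 0. So γ is a root of x^4 - 204x^2 + 1936. This polynomial is irreducible over Q: it has no rational root (each ±√29 ± √73 is irrational), and any factorization into two quadratics over Q would force √(2117) ∈ Q (pairing opposite roots) or √29, √73 ∈ Q (other pairings), all impossible. Hence [Q(γ):Q] = 4 = [Q(√29, √73):Q], so Q(γ) = Q(√29, √73).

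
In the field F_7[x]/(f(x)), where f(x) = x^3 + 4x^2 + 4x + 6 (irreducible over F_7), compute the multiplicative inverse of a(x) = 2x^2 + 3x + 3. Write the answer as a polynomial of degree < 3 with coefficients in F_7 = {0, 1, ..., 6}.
a(x)^(-1) ≡ x^2 + 3x (mod f(x))

Since f is irreducible over F_7, F_7[x]/(f) is a field and a(x) ≠ 0 has an inverse. Apply the extended Euclidean algorithm to f(x) and a(x) in F_7[x]: f(x) = (4x + 3)·a(x) + (4x + 4);  a(x) = (4x + 2)·(4x + 4) + (2). The last nonzero remainder is the constant 2 = gcd(f, a) in F_7. Back-substituting through the division chain expresses 2 = s(x)·a(x) + t(x)·f(x) with s(x) ≡ 2x^2 + 6x (mod f), so (2x^2 + 6x)·a(x) ≡ 2 (mod f). Multiplying by 2^(-1) ≡ 4 in F_7 gives a(x)^(-1) ≡ 4·(2x^2 + 6x) ≡ x^2 + 3x (mod f). Check: (2x^2 + 3x + 3)·(x^2 + 3x) = 2x^4 + 2x^3 + 5x^2 + 2x ≡ 1 (mod x^3 + 4x^2 + 4x + 6).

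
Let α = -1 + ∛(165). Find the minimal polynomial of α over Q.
m_α(x) = x^3 + 3x^2 + 3x - 164

Set β = α + 1 = ∛(165), so β^3 = 165. Then (α + 1)^3 - 165 = 0, i.e. α is a root of g(x) = (x + 1)^3 - 165 = x^3 + 3x^2 + 3x - 164. Since g(x) = h(x + 1) where h(x) = x^3 - 165, and h is irreducible over Q (because 165 is not a perfect cube, so h has no rational root, and a monic cubic with no rational root is irreducible), g is also irreducible (irreducibility is preserved under the substitution x → x + 1). Hence m_α(x) = x^3 + 3x^2 + 3x - 164.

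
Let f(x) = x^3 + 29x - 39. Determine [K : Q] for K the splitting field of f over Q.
[K : Q] = 6

By the rational root test, any rational root of the monic integer polynomial f(x) = x^3 + 29x - 39 must be an integer dividing the constant term -39, i.e. one of ±{1, 3, 13, 39}. Evaluating: f(1) = -9, f(-1) = -69, f(3) = 75, f(-3) = -153, f(13) = 2535, f(-13) = -2613, f(39) = 60411, f(-39) = -60489; none is 0, so f has no rational root and is therefore irreducible over Q (a cubic with no linear factor over a field is irreducible). For an irreducible cubic, the Galois group is A_3 or S_3 according as the discriminant disc(f) = -4a^3 - 27b^2 = -4·(29)^3 - 27·(-39)^2 = -138623 is or is not a square in Q. Here disc(f) = -138623 is not a perfect square in Q, so the Galois group of f over Q is not contained in A_3 and must be all of S_3. The splitting field has degree |S_3| = 6 over Q, so [K : Q] = 6.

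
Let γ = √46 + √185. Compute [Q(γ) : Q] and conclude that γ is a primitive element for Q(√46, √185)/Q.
[Q(γ) : Q] = 4 (equivalently, Q(γ) = Q(√46, √185))

Obviously Q(γ) ⊆ Q(√46, √185), and [Q(√46, √185):Q] = 4 (since 46, 185 are distinct squarefree integers > 1 with 8510 not a perfect square). To show equality we compute the minimal polynomial of γ. From γ = √46 + √185: γ^2 = 46 + 2√(8510) + 185 = 231 + 2√(8510), so γ^2 - 231 = 2√(8510); squaring, (γ^2 - 231)^2 = 4·8510, i.e. γ^4 - 462γ^2 + 53361 - 34040 = 0, i.e. γ^4 - 462γ^2 + 19321 = 0. So γ is a root of x^4 - 462x^2 + 19321. This polynomial is irreducible over Q: it has no rational root (each ±√46 ± √185 is irrational), and any factorization into two quadratics over Q would force √(8510) ∈ Q (pairing opposite roots) or √46, √185 ∈ Q (other pairings), all impossible. Hence [Q(γ):Q] = 4 = [Q(√46, √185):Q], so Q(γ) = Q(√46, √185).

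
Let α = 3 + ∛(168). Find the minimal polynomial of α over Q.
m_α(x) = x^3 - 9x^2 + 27x - 195

Set β = α - 3 = ∛(168), so β^3 = 168. Then (α - 3)^3 - 168 = 0, i.e. α is a root of g(x) = (x - 3)^3 - 168 = x^3 - 9x^2 + 27x - 195. Since g(x) = h(x - 3) where h(x) = x^3 - 168, and h is irreducible over Q (because 168 is not a perfect cube, so h has no rational root, and a monic cubic with no rational root is irreducible), g is also irreducible (irreducibility is preserved under the substitution x → x - 3). Hence m_α(x) = x^3 - 9x^2 + 27x - 195.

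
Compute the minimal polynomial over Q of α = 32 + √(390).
m_α(x) = x^2 - 64x + 634

From α - 32 = √(390), squaring gives (α - 32)^2 = 390, i.e. α^2 - 64α + 1024 = 390, so α^2 - 64α + 634 = 0. The discriminant of x^2 - 64x + 634 is (-64)^2 - 4·(634) = 4096 - 2536 = 1560, and 4·(390) is not a perfect square in Q since 390 is squarefree and ≠ 1. Hence x^2 - 64x + 634 is irreducible over Q and is the minimal polynomial of α.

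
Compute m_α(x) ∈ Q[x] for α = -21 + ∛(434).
m_α(x) = x^3 + 63x^2 + 1323x + 8827

Set β = α + 21 = ∛(434), so β^3 = 434. Then (α + 21)^3 - 434 = 0, i.e. α is a root of g(x) = (x + 21)^3 - 434 = x^3 + 63x^2 + 1323x + 8827. Since g(x) = h(x + 21) where h(x) = x^3 - 434, and h is irreducible over Q (because 434 is not a perfect cube, so h has no rational root, and a monic cubic with no rational root is irreducible), g is also irreducible (irreducibility is preserved under the substitution x → x + 21). Hence m_α(x) = x^3 + 63x^2 + 1323x + 8827.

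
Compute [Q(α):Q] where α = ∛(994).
[Q(α):Q] = 3

The minimal polynomial of α is x^3 - 994, irreducible over Q since 994 is not a perfect cube (so x^3 - 994 has no rational root). Hence [Q(α):Q] = deg(m_α) = 3.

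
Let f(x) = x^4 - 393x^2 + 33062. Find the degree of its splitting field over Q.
[K : Q] = 4

Solving the quadratic in x^2: x^2 = (393 ± √(393^2 - 4·33062))/2 = (393 ± √22201)/2 = (393 ± 149)/2, giving x^2 = 271 or x^2 = 122. So f(x) = (x^2 - 271)(x^2 - 122) and the roots of f are ±√271, ±√122. Hence the splitting field is K = Q(√271, √122). Since 271 and 122 are distinct squarefree integers > 1, their product 33062 is not a perfect square, so √122 ∉ Q(√271). By the tower law [K:Q] = [Q(√271,√122):Q(√271)] · [Q(√271):Q] = 2 · 2 = 4.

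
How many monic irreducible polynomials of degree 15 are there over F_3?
There are 956576 monic irreducible polynomials of degree 15 over F_3

Each element of F_{3^15} that lies in no proper subfield is a root of exactly one monic irreducible of degree 15 over F_3, and each such polynomial has 15 distinct roots in F_{3^15}. By Möbius inversion the count is N_3(15) = (1/15) Σ_{d|15} μ(15/d) · 3^d = (1/15)(μ(15)·3^1 + μ(5)·3^3 + μ(3)·3^5 + μ(1)·3^15) = 14348640/15 = 956576.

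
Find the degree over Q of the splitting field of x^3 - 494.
[K : Q] = 6

The roots of x^3 - 494 are ∛494, ω∛494, ω^2∛494 where ω = e^(2πi/3) is a primitive cube root of unity, so K = Q(∛494, ω). Now [Q(∛494):Q] = 3 (since 494 is not a perfect cube, x^3 - 494 is irreducible) and [Q(ω):Q] = 2. Both 2 and 3 divide [K:Q], and [K:Q] ≤ 3·2 = 6, so [K:Q] = 6. (Equivalently: Q(∛494) ⊂ R but ω ∉ R, so [K : Q(∛494)] = 2.)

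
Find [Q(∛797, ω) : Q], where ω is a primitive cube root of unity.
[Q(∛797, ω) : Q] = 6

[Q(∛797):Q] = 3 (min poly x^3 - 797, irreducible since 797 is not a perfect cube). [Q(ω):Q] = 2 (min poly x^2 + x + 1). Since Q(∛797) ⊂ R and ω ∉ R, we have ω ∉ Q(∛797), so x^2 + x + 1 remains irreducible over Q(∛797) and [Q(∛797, ω) : Q(∛797)] = 2. By the tower law, [Q(∛797, ω) : Q] = 3 · 2 = 6. (In fact Q(∛797, ω) is the splitting field of x^3 - 797 over Q.)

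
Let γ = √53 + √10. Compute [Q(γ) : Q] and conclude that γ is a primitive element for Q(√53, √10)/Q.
[Q(γ) : Q] = 4 (equivalently, Q(γ) = Q(√53, √10))

Obviously Q(γ) ⊆ Q(√53, √10), and [Q(√53, √10):Q] = 4 (since 53, 10 are distinct squarefree integers > 1 with 530 not a perfect square). To show equality we compute the minimal polynomial of γ. From γ = √53 + √10: γ^2 = 53 + 2√(530) + 10 = 63 + 2√(530), so γ^2 - 63 = 2√(530); squaring, (γ^2 - 63)^2 = 4·530, i.e. γ^4 - 126γ^2 + 3969 - 2120 = 0, i.e. γ^4 - 126γ^2 + 1849 = 0. So γ is a root of x^4 - 126x^2 + 1849. This polynomial is irreducible over Q: it has no rational root (each ±√53 ± √10 is irrational), and any factorization into two quadratics over Q would force √(530) ∈ Q (pairing opposite roots) or √53, √10 ∈ Q (other pairings), all impossible. Hence [Q(γ):Q] = 4 = [Q(√53, √10):Q], so Q(γ) = Q(√53, √10).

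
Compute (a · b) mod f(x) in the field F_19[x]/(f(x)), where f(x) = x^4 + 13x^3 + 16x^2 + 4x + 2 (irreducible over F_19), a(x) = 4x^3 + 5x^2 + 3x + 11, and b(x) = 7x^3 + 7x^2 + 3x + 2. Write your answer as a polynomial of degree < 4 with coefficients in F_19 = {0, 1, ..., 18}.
a · b ≡ 12x^3 + 6x^2 + 18x + 5 (mod f(x))

Multiply in F_19[x]: a(x)·b(x) = (4x^3 + 5x^2 + 3x + 11)·(7x^3 + 7x^2 + 3x + 2) = 9x^6 + 6x^5 + 11x^4 + 7x^3 + x^2 + x + 3. This has degree ≥ 4, so divide by f(x) over F_19: 9x^6 + 6x^5 + 11x^4 + 7x^3 + x^2 + x + 3 = (9x^2 + 3x + 18)·(x^4 + 13x^3 + 16x^2 + 4x + 2) + (12x^3 + 6x^2 + 18x + 5). Hence a·b ≡ 12x^3 + 6x^2 + 18x + 5 (mod f). (F_19[x]/(f) is a field with 19^4 = 130321 elements since f is irreducible of degree 4.)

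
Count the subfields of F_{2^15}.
F_{2^15} has 4 subfields

The subfields of F_{p^n} are exactly the fields F_{p^d} for d | n (each is the fixed field of the unique index-d subgroup of Gal(F_{p^n}/F_p) ≅ Z/nZ). The divisors of n = 15 are {1, 3, 5, 15}, giving 4 subfields: F_{2^1}, F_{2^3}, F_{2^5}, F_{2^15}.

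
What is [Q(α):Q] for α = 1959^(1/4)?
[Q(α):Q] = 4

α is a root of x^4 - 1959. By Eisenstein's criterion at the prime p = 3 (which divides the constant term 1959 but p^2 = 9 does not, since 1959 is squarefree), x^4 - 1959 is irreducible over Q. Hence [Q(α):Q] = 4.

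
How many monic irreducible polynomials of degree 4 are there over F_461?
There are 11291240730 monic irreducible polynomials of degree 4 over F_461

Each element of F_{461^4} that lies in no proper subfield is a root of exactly one monic irreducible of degree 4 over F_461, and each such polynomial has 4 distinct roots in F_{461^4}. By Möbius inversion the count is N_461(4) = (1/4) Σ_{d|4} μ(4/d) · 461^d = (1/4)(μ(4)·461^1 + μ(2)·461^2 + μ(1)·461^4) = 45164962920/4 = 11291240730.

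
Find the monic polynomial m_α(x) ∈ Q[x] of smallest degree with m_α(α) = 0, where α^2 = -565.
m_α(x) = x^2 + 565

α satisfies α^2 + 565 = 0, so x^2 + 565 annihilates α. Since d = -565 is squarefree and ≠ 1, it is not a perfect square in Q, so x^2 + 565 has no rational root and is therefore irreducible over Q (a degree-2 polynomial over a field is irreducible iff it has no root). Hence m_α(x) = x^2 + 565.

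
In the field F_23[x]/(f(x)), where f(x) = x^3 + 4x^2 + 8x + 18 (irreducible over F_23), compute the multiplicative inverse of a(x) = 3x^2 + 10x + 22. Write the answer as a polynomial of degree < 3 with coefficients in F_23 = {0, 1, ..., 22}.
a(x)^(-1) ≡ 17x^2 + x + 5 (mod f(x))

Since f is irreducible over F_23, F_23[x]/(f) is a field and a(x) ≠ 0 has an inverse. Apply the extended Euclidean algorithm to f(x) and a(x) in F_23[x]: f(x) = (8x + 13)·a(x) + (x + 8);  a(x) = (3x + 9)·(x + 8) + (19). The last nonzero remainder is the constant 19 = gcd(f, a) in F_23. Back-substituting through the division chain expresses 19 = s(x)·a(x) + t(x)·f(x) with s(x) ≡ x^2 + 19x + 3 (mod f), so (x^2 + 19x + 3)·a(x) ≡ 19 (mod f). Multiplying by 19^(-1) ≡ 17 in F_23 gives a(x)^(-1) ≡ 17·(x^2 + 19x + 3) ≡ 17x^2 + x + 5 (mod f). Check: (3x^2 + 10x + 22)·(17x^2 + x + 5) = 5x^4 + 12x^3 + 8x^2 + 3x + 18 ≡ 1 (mod x^3 + 4x^2 + 8x + 18).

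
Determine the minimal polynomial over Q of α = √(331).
m_α(x) = x^2 - 331

α satisfies α^2 - 331 = 0, so x^2 - 331 annihilates α. Since d = 331 is squarefree and ≠ 1, it is not a perfect square in Q, so x^2 - 331 has no rational root and is therefore irreducible over Q (a degree-2 polynomial over a field is irreducible iff it has no root). Hence m_α(x) = x^2 - 331.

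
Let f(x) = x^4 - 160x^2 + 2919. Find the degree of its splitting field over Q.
[K : Q] = 4

Solving the quadratic in x^2: x^2 = (160 ± √(160^2 - 4·2919))/2 = (160 ± √13924)/2 = (160 ± 118)/2, giving x^2 = 139 or x^2 = 21. So f(x) = (x^2 - 139)(x^2 - 21) and the roots of f are ±√139, ±√21. Hence the splitting field is K = Q(√139, √21). Since 139 and 21 are distinct squarefree integers > 1, their product 2919 is not a perfect square, so √21 ∉ Q(√139). By the tower law [K:Q] = [Q(√139,√21):Q(√139)] · [Q(√139):Q] = 2 · 2 = 4.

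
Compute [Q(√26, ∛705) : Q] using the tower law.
[Q(√26, ∛705) : Q] = 6

Let L = Q(√26, ∛705). Since Q(√26) ⊂ L and [Q(√26):Q] = 2, the tower law gives 2 | [L:Q]. Likewise Q(∛705) ⊂ L with [Q(∛705):Q] = 3 (because 705 is not a perfect cube), so 3 | [L:Q]. As gcd(2,3) = 1, [L:Q] is divisible by 6. Conversely L is generated over Q by √26 and ∛705, so [L:Q] ≤ 2·3 = 6. Therefore [Q(√26, ∛705) : Q] = 6.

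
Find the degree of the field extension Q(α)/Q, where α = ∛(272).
[Q(α):Q] = 3

The minimal polynomial of α is x^3 - 272, irreducible over Q since 272 is not a perfect cube (so x^3 - 272 has no rational root). Hence [Q(α):Q] = deg(m_α) = 3.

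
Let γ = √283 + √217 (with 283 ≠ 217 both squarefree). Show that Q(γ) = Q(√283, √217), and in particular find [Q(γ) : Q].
[Q(γ) : Q] = 4 (equivalently, Q(γ) = Q(√283, √217))

Obviously Q(γ) ⊆ Q(√283, √217), and [Q(√283, √217):Q] = 4 (since 283, 217 are distinct squarefree integers > 1 with 61411 not a perfect square). To show equality we compute the minimal polynomial of γ. From γ = √283 + √217: γ^2 = 283 + 2√(61411) + 217 = 500 + 2√(61411), so γ^2 - 500 = 2√(61411); squaring, (γ^2 - 500)^2 = 4·61411, i.e. γ^4 - 1000γ^2 + 250000 - 245644 = 0, i.e. γ^4 - 1000γ^2 + 4356 = 0. So γ is a root of x^4 - 1000x^2 + 4356. This polynomial is irreducible over Q: it has no rational root (each ±√283 ± √217 is irrational), and any factorization into two quadratics over Q would force √(61411) ∈ Q (pairing opposite roots) or √283, √217 ∈ Q (other pairings), all impossible. Hence [Q(γ):Q] = 4 = [Q(√283, √217):Q], so Q(γ) = Q(√283, √217).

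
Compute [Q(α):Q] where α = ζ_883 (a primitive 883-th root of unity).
[Q(α):Q] = 882

The minimal polynomial of ζ_883 over Q is the 883-th cyclotomic polynomial Φ_883(x), which is irreducible over Q and has degree φ(883) = 882. Hence [Q(α):Q] = φ(883) = 882.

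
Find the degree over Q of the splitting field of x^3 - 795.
[K : Q] = 6

The roots of x^3 - 795 are ∛795, ω∛795, ω^2∛795 where ω = e^(2πi/3) is a primitive cube root of unity, so K = Q(∛795, ω). Now [Q(∛795):Q] = 3 (since 795 is not a perfect cube, x^3 - 795 is irreducible) and [Q(ω):Q] = 2. Both 2 and 3 divide [K:Q], and [K:Q] ≤ 3·2 = 6, so [K:Q] = 6. (Equivalently: Q(∛795) ⊂ R but ω ∉ R, so [K : Q(∛795)] = 2.)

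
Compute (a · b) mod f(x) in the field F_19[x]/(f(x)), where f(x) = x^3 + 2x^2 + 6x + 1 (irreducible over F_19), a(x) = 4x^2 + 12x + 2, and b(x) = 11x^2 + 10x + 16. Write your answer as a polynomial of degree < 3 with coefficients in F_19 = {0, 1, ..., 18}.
a · b ≡ 2x^2 + 6x + 5 (mod f(x))

Multiply in F_19[x]: a(x)·b(x) = (4x^2 + 12x + 2)·(11x^2 + 10x + 16) = 6x^4 + x^3 + 16x^2 + 3x + 13. This has degree ≥ 3, so divide by f(x) over F_19: 6x^4 + x^3 + 16x^2 + 3x + 13 = (6x + 8)·(x^3 + 2x^2 + 6x + 1) + (2x^2 + 6x + 5). Hence a·b ≡ 2x^2 + 6x + 5 (mod f). (F_19[x]/(f) is a field with 19^3 = 6859 elements since f is irreducible of degree 3.)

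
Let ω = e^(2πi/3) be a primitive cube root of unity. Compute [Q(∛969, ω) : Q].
[Q(∛969, ω) : Q] = 6

[Q(∛969):Q] = 3 (min poly x^3 - 969, irreducible since 969 is not a perfect cube). [Q(ω):Q] = 2 (min poly x^2 + x + 1). Since Q(∛969) ⊂ R and ω ∉ R, we have ω ∉ Q(∛969), so x^2 + x + 1 remains irreducible over Q(∛969) and [Q(∛969, ω) : Q(∛969)] = 2. By the tower law, [Q(∛969, ω) : Q] = 3 · 2 = 6. (In fact Q(∛969, ω) is the splitting field of x^3 - 969 over Q.)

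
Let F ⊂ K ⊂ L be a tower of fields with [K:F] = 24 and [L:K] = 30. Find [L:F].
[L:F] = 720

The tower law says that for any tower of field extensions F ⊂ K ⊂ L with finite degrees, [L:F] = [L:K] · [K:F]. Here this gives [L:F] = 30 · 24 = 720.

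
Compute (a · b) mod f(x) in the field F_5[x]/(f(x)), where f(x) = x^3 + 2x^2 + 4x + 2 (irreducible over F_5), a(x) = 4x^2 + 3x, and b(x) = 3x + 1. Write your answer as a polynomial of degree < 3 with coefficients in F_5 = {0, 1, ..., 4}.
a · b ≡ 4x^2 + 1 (mod f(x))

Multiply in F_5[x]: a(x)·b(x) = (4x^2 + 3x)·(3x + 1) = 2x^3 + 3x^2 + 3x. This has degree ≥ 3, so divide by f(x) over F_5: 2x^3 + 3x^2 + 3x = (2)·(x^3 + 2x^2 + 4x + 2) + (4x^2 + 1). Hence a·b ≡ 4x^2 + 1 (mod f). (F_5[x]/(f) is a field with 5^3 = 125 elements since f is irreducible of degree 3.)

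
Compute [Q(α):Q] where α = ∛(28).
[Q(α):Q] = 3

The minimal polynomial of α is x^3 - 28, irreducible over Q since 28 is not a perfect cube (so x^3 - 28 has no rational root). Hence [Q(α):Q] = deg(m_α) = 3.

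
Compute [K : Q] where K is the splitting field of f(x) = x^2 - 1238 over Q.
[K : Q] = 2

f(x) = x^2 - 1238 factors as (x - √1238)(x + √1238). The splitting field is K = Q(√1238). Since 1238 is squarefree and > 1, it is not a perfect square, so x^2 - 1238 is irreducible over Q and [Q(√1238) : Q] = 2. Hence [K : Q] = 2.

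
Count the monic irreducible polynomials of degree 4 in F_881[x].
There are 150606280440 monic irreducible polynomials of degree 4 over F_881

Each element of F_{881^4} that lies in no proper subfield is a root of exactly one monic irreducible of degree 4 over F_881, and each such polynomial has 4 distinct roots in F_{881^4}. By Möbius inversion the count is N_881(4) = (1/4) Σ_{d|4} μ(4/d) · 881^d = (1/4)(μ(4)·881^1 + μ(2)·881^2 + μ(1)·881^4) = 602425121760/4 = 150606280440.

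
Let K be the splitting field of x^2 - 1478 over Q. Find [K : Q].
[K : Q] = 2

f(x) = x^2 - 1478 factors as (x - √1478)(x + √1478). The splitting field is K = Q(√1478). Since 1478 is squarefree and > 1, it is not a perfect square, so x^2 - 1478 is irreducible over Q and [Q(√1478) : Q] = 2. Hence [K : Q] = 2.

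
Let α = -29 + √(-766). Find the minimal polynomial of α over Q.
m_α(x) = x^2 + 58x + 1607

From α + 29 = √(-766), squaring gives (α + 29)^2 = -766, i.e. α^2 + 58α + 841 = -766, so α^2 + 58α + 1607 = 0. The discriminant of x^2 + 58x + 1607 is (58)^2 - 4·(1607) = 3364 - 6428 = -3064, and 4·(-766) is not a perfect square in Q since -766 is squarefree and ≠ 1. Hence x^2 + 58x + 1607 is irreducible over Q and is the minimal polynomial of α.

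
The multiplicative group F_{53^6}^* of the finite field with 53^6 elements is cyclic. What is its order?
|F_{53^6}^*| = 22164361128

F_{53^6} has 53^6 = 22164361129 elements; its multiplicative group consists of all nonzero elements, so |F_{53^6}^*| = 22164361129 - 1 = 22164361128. (It is cyclic since any finite subgroup of the multiplicative group of a field is cyclic.)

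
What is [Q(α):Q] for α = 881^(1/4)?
[Q(α):Q] = 4

α is a root of x^4 - 881. By Eisenstein's criterion at the prime p = 881 (which divides the constant term 881 but p^2 = 776161 does not, since 881 is squarefree), x^4 - 881 is irreducible over Q. Hence [Q(α):Q] = 4.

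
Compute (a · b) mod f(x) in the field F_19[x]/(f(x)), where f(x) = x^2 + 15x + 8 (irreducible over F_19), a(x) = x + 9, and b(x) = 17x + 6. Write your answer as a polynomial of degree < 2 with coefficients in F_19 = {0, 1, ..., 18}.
a · b ≡ 18x + 13 (mod f(x))

Multiply in F_19[x]: a(x)·b(x) = (x + 9)·(17x + 6) = 17x^2 + 7x + 16. This has degree ≥ 2, so divide by f(x) over F_19: 17x^2 + 7x + 16 = (17)·(x^2 + 15x + 8) + (18x + 13). Hence a·b ≡ 18x + 13 (mod f). (F_19[x]/(f) is a field with 19^2 = 361 elements since f is irreducible of degree 2.)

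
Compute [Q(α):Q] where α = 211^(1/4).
[Q(α):Q] = 4

α is a root of x^4 - 211. By Eisenstein's criterion at the prime p = 211 (which divides the constant term 211 but p^2 = 44521 does not, since 211 is squarefree), x^4 - 211 is irreducible over Q. Hence [Q(α):Q] = 4.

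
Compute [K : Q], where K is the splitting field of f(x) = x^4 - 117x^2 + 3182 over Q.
[K : Q] = 4

Solving the quadratic in x^2: x^2 = (117 ± √(117^2 - 4·3182))/2 = (117 ± √961)/2 = (117 ± 31)/2, giving x^2 = 74 or x^2 = 43. So f(x) = (x^2 - 74)(x^2 - 43) and the roots of f are ±√74, ±√43. Hence the splitting field is K = Q(√74, √43). Since 74 and 43 are distinct squarefree integers > 1, their product 3182 is not a perfect square, so √43 ∉ Q(√74). By the tower law [K:Q] = [Q(√74,√43):Q(√74)] · [Q(√74):Q] = 2 · 2 = 4.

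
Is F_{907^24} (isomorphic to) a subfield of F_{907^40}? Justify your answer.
No: F_{907^24} is not a subfield of F_{907^40}

F_{p^m} embeds in F_{p^n} iff m | n. Here 24 ∤ 40 (since 40 = 1·24 + 16 with remainder 16 ≠ 0), so F_{907^24} is not a subfield of F_{907^40}. Equivalently: if it were, the tower law would give 24 = [F_{907^24}:F_907] dividing [F_{907^40}:F_907] = 40, contradiction.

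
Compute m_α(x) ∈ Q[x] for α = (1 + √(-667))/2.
m_α(x) = x^2 - x + 167

From 2α - 1 = √(-667), squaring gives (2α - 1)^2 = -667, i.e. 4α^2 - 4α + 1 = -667, so α^2 - α + (1 + 667)/4 = 0. Since -667 ≡ 1 (mod 4), (1 + 667)/4 = 167 ∈ Z. The polynomial x^2 - x + 167 has discriminant 1 - 4·(167) = -667, which is not a perfect square in Q (d = -667 is squarefree and ≠ 1), so x^2 - x + 167 is irreducible over Q. It is the minimal polynomial of α.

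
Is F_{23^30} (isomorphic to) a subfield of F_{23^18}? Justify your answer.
No: F_{23^30} is not a subfield of F_{23^18}

F_{p^m} embeds in F_{p^n} iff m | n. Here 30 ∤ 18 (since 18 = 0·30 + 18 with remainder 18 ≠ 0), so F_{23^30} is not a subfield of F_{23^18}. Equivalently: if it were, the tower law would give 30 = [F_{23^30}:F_23] dividing [F_{23^18}:F_23] = 18, contradiction.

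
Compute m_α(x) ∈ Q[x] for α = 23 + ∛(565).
m_α(x) = x^3 - 69x^2 + 1587x - 12732

Set β = α - 23 = ∛(565), so β^3 = 565. Then (α - 23)^3 - 565 = 0, i.e. α is a root of g(x) = (x - 23)^3 - 565 = x^3 - 69x^2 + 1587x - 12732. Since g(x) = h(x - 23) where h(x) = x^3 - 565, and h is irreducible over Q (because 565 is not a perfect cube, so h has no rational root, and a monic cubic with no rational root is irreducible), g is also irreducible (irreducibility is preserved under the substitution x → x - 23). Hence m_α(x) = x^3 - 69x^2 + 1587x - 12732.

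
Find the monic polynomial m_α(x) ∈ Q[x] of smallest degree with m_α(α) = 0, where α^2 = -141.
m_α(x) = x^2 + 141

α satisfies α^2 + 141 = 0, so x^2 + 141 annihilates α. Since d = -141 is squarefree and ≠ 1, it is not a perfect square in Q, so x^2 + 141 has no rational root and is therefore irreducible over Q (a degree-2 polynomial over a field is irreducible iff it has no root). Hence m_α(x) = x^2 + 141.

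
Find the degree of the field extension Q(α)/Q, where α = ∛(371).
[Q(α):Q] = 3

The minimal polynomial of α is x^3 - 371, irreducible over Q since 371 is not a perfect cube (so x^3 - 371 has no rational root). Hence [Q(α):Q] = deg(m_α) = 3.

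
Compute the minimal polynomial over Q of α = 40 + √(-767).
m_α(x) = x^2 - 80x + 2367

From α - 40 = √(-767), squaring gives (α - 40)^2 = -767, i.e. α^2 - 80α + 1600 = -767, so α^2 - 80α + 2367 = 0. The discriminant of x^2 - 80x + 2367 is (-80)^2 - 4·(2367) = 6400 - 9468 = -3068, and 4·(-767) is not a perfect square in Q since -767 is squarefree and ≠ 1. Hence x^2 - 80x + 2367 is irreducible over Q and is the minimal polynomial of α.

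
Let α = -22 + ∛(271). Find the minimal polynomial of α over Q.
m_α(x) = x^3 + 66x^2 + 1452x + 10377

Set β = α + 22 = ∛(271), so β^3 = 271. Then (α + 22)^3 - 271 = 0, i.e. α is a root of g(x) = (x + 22)^3 - 271 = x^3 + 66x^2 + 1452x + 10377. Since g(x) = h(x + 22) where h(x) = x^3 - 271, and h is irreducible over Q (because 271 is not a perfect cube, so h has no rational root, and a monic cubic with no rational root is irreducible), g is also irreducible (irreducibility is preserved under the substitution x → x + 22). Hence m_α(x) = x^3 + 66x^2 + 1452x + 10377.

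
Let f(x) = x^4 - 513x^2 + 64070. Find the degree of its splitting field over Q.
[K : Q] = 4

Solving the quadratic in x^2: x^2 = (513 ± √(513^2 - 4·64070))/2 = (513 ± √6889)/2 = (513 ± 83)/2, giving x^2 = 215 or x^2 = 298. So f(x) = (x^2 - 215)(x^2 - 298) and the roots of f are ±√215, ±√298. Hence the splitting field is K = Q(√215, √298). Since 215 and 298 are distinct squarefree integers > 1, their product 64070 is not a perfect square, so √298 ∉ Q(√215). By the tower law [K:Q] = [Q(√215,√298):Q(√215)] · [Q(√215):Q] = 2 · 2 = 4.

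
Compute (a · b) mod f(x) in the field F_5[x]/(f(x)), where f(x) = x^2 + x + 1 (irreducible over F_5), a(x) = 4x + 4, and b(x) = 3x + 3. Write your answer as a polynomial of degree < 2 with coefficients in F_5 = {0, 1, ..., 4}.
a · b ≡ 2x (mod f(x))

Multiply in F_5[x]: a(x)·b(x) = (4x + 4)·(3x + 3) = 2x^2 + 4x + 2. This has degree ≥ 2, so divide by f(x) over F_5: 2x^2 + 4x + 2 = (2)·(x^2 + x + 1) + (2x). Hence a·b ≡ 2x (mod f). (F_5[x]/(f) is a field with 5^2 = 25 elements since f is irreducible of degree 2.)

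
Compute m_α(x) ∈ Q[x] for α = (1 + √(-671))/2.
m_α(x) = x^2 - x + 168

From 2α - 1 = √(-671), squaring gives (2α - 1)^2 = -671, i.e. 4α^2 - 4α + 1 = -671, so α^2 - α + (1 + 671)/4 = 0. Since -671 ≡ 1 (mod 4), (1 + 671)/4 = 168 ∈ Z. The polynomial x^2 - x + 168 has discriminant 1 - 4·(168) = -671, which is not a perfect square in Q (d = -671 is squarefree and ≠ 1), so x^2 - x + 168 is irreducible over Q. It is the minimal polynomial of α.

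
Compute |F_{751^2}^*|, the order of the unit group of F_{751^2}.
|F_{751^2}^*| = 564000

F_{751^2} has 751^2 = 564001 elements; its multiplicative group consists of all nonzero elements, so |F_{751^2}^*| = 564001 - 1 = 564000. (It is cyclic since any finite subgroup of the multiplicative group of a field is cyclic.)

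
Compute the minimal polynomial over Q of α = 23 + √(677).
m_α(x) = x^2 - 46x - 148

From α - 23 = √(677), squaring gives (α - 23)^2 = 677, i.e. α^2 - 46α + 529 = 677, so α^2 - 46α - 148 = 0. The discriminant of x^2 - 46x - 148 is (-46)^2 - 4·(-148) = 2116 + 592 = 2708, and 4·(677) is not a perfect square in Q since 677 is squarefree and ≠ 1. Hence x^2 - 46x - 148 is irreducible over Q and is the minimal polynomial of α.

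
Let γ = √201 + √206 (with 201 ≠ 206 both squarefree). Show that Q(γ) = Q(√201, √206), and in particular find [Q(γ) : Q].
[Q(γ) : Q] = 4 (equivalently, Q(γ) = Q(√201, √206))

Obviously Q(γ) ⊆ Q(√201, √206), and [Q(√201, √206):Q] = 4 (since 201, 206 are distinct squarefree integers > 1 with 41406 not a perfect square). To show equality we compute the minimal polynomial of γ. From γ = √201 + √206: γ^2 = 201 + 2√(41406) + 206 = 407 + 2√(41406), so γ^2 - 407 = 2√(41406); squaring, (γ^2 - 407)^2 = 4·41406, i.e. γ^4 - 814γ^2 + 165649 - 165624 = 0, i.e. γ^4 - 814γ^2 + 25 = 0. So γ is a root of x^4 - 814x^2 + 25. This polynomial is irreducible over Q: it has no rational root (each ±√201 ± √206 is irrational), and any factorization into two quadratics over Q would force √(41406) ∈ Q (pairing opposite roots) or √201, √206 ∈ Q (other pairings), all impossible. Hence [Q(γ):Q] = 4 = [Q(√201, √206):Q], so Q(γ) = Q(√201, √206).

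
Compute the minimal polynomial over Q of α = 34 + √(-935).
m_α(x) = x^2 - 68x + 2091

From α - 34 = √(-935), squaring gives (α - 34)^2 = -935, i.e. α^2 - 68α + 1156 = -935, so α^2 - 68α + 2091 = 0. The discriminant of x^2 - 68x + 2091 is (-68)^2 - 4·(2091) = 4624 - 8364 = -3740, and 4·(-935) is not a perfect square in Q since -935 is squarefree and ≠ 1. Hence x^2 - 68x + 2091 is irreducible over Q and is the minimal polynomial of α.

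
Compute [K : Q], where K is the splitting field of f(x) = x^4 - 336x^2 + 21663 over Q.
[K : Q] = 4

Solving the quadratic in x^2: x^2 = (336 ± √(336^2 - 4·21663))/2 = (336 ± √26244)/2 = (336 ± 162)/2, giving x^2 = 249 or x^2 = 87. So f(x) = (x^2 - 249)(x^2 - 87) and the roots of f are ±√249, ±√87. Hence the splitting field is K = Q(√249, √87). Since 249 and 87 are distinct squarefree integers > 1, their product 21663 is not a perfect square, so √87 ∉ Q(√249). By the tower law [K:Q] = [Q(√249,√87):Q(√249)] · [Q(√249):Q] = 2 · 2 = 4.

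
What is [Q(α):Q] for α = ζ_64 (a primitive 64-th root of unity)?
[Q(α):Q] = 32

The minimal polynomial of ζ_64 over Q is the 64-th cyclotomic polynomial Φ_64(x), which is irreducible over Q and has degree φ(64) = 32. Hence [Q(α):Q] = φ(64) = 32.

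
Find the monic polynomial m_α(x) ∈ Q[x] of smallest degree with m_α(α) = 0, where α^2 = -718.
m_α(x) = x^2 + 718

α satisfies α^2 + 718 = 0, so x^2 + 718 annihilates α. Since d = -718 is squarefree and ≠ 1, it is not a perfect square in Q, so x^2 + 718 has no rational root and is therefore irreducible over Q (a degree-2 polynomial over a field is irreducible iff it has no root). Hence m_α(x) = x^2 + 718.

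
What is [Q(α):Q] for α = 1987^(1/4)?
[Q(α):Q] = 4

α is a root of x^4 - 1987. By Eisenstein's criterion at the prime p = 1987 (which divides the constant term 1987 but p^2 = 3948169 does not, since 1987 is squarefree), x^4 - 1987 is irreducible over Q. Hence [Q(α):Q] = 4.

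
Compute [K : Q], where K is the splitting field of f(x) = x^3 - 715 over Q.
[K : Q] = 6

The roots of x^3 - 715 are ∛715, ω∛715, ω^2∛715 where ω = e^(2πi/3) is a primitive cube root of unity, so K = Q(∛715, ω). Now [Q(∛715):Q] = 3 (since 715 is not a perfect cube, x^3 - 715 is irreducible) and [Q(ω):Q] = 2. Both 2 and 3 divide [K:Q], and [K:Q] ≤ 3·2 = 6, so [K:Q] = 6. (Equivalently: Q(∛715) ⊂ R but ω ∉ R, so [K : Q(∛715)] = 2.)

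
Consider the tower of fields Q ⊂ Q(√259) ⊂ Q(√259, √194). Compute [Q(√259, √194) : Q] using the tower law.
[Q(√259, √194) : Q] = 4

[Q(√259):Q] = 2 (min poly x^2 - 259, irreducible since 259 is squarefree > 1). For the top step, suppose √194 ∈ Q(√259), say √194 = c + d√259 with c, d ∈ Q. Squaring: 194 = c^2 + 259d^2 + 2cd√259. Since √259 ∉ Q this forces 2cd = 0. If d = 0 then √194 = c ∈ Q, contradicting 194 squarefree > 1. If c = 0 then 194 = 259d^2, so 259·194 = (259d)^2 is a perfect square in Q — but 259·194 = 50246 is not a perfect square (since 259 and 194 are distinct squarefree integers). Contradiction. Hence √194 ∉ Q(√259), so x^2 - 194 stays irreducible over Q(√259) and [Q(√259, √194) : Q(√259)] = 2. By the tower law, [Q(√259, √194) : Q] = 2 · 2 = 4.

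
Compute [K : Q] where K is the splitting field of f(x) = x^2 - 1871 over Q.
[K : Q] = 2

f(x) = x^2 - 1871 factors as (x - √1871)(x + √1871). The splitting field is K = Q(√1871). Since 1871 is squarefree and > 1, it is not a perfect square, so x^2 - 1871 is irreducible over Q and [Q(√1871) : Q] = 2. Hence [K : Q] = 2.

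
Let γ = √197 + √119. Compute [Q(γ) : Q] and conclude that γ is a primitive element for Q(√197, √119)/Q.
[Q(γ) : Q] = 4 (equivalently, Q(γ) = Q(√197, √119))

Obviously Q(γ) ⊆ Q(√197, √119), and [Q(√197, √119):Q] = 4 (since 197, 119 are distinct squarefree integers > 1 with 23443 not a perfect square). To show equality we compute the minimal polynomial of γ. From γ = √197 + √119: γ^2 = 197 + 2√(23443) + 119 = 316 + 2√(23443), so γ^2 - 316 = 2√(23443); squaring, (γ^2 - 316)^2 = 4·23443, i.e. γ^4 - 632γ^2 + 99856 - 93772 = 0, i.e. γ^4 - 632γ^2 + 6084 = 0. So γ is a root of x^4 - 632x^2 + 6084. This polynomial is irreducible over Q: it has no rational root (each ±√197 ± √119 is irrational), and any factorization into two quadratics over Q would force √(23443) ∈ Q (pairing opposite roots) or √197, √119 ∈ Q (other pairings), all impossible. Hence [Q(γ):Q] = 4 = [Q(√197, √119):Q], so Q(γ) = Q(√197, √119).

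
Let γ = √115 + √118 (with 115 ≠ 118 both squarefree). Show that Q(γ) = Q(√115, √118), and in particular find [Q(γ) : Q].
[Q(γ) : Q] = 4 (equivalently, Q(γ) = Q(√115, √118))

Obviously Q(γ) ⊆ Q(√115, √118), and [Q(√115, √118):Q] = 4 (since 115, 118 are distinct squarefree integers > 1 with 13570 not a perfect square). To show equality we compute the minimal polynomial of γ. From γ = √115 + √118: γ^2 = 115 + 2√(13570) + 118 = 233 + 2√(13570), so γ^2 - 233 = 2√(13570); squaring, (γ^2 - 233)^2 = 4·13570, i.e. γ^4 - 466γ^2 + 54289 - 54280 = 0, i.e. γ^4 - 466γ^2 + 9 = 0. So γ is a root of x^4 - 466x^2 + 9. This polynomial is irreducible over Q: it has no rational root (each ±√115 ± √118 is irrational), and any factorization into two quadratics over Q would force √(13570) ∈ Q (pairing opposite roots) or √115, √118 ∈ Q (other pairings), all impossible. Hence [Q(γ):Q] = 4 = [Q(√115, √118):Q], so Q(γ) = Q(√115, √118).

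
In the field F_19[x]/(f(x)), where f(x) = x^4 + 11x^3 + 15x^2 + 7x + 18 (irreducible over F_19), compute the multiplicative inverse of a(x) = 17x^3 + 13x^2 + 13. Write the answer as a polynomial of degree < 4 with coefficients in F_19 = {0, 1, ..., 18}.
a(x)^(-1) ≡ 13x^3 + 10x^2 + 9x + 8 (mod f(x))

Since f is irreducible over F_19, F_19[x]/(f) is a field and a(x) ≠ 0 has an inverse. Apply the extended Euclidean algorithm to f(x) and a(x) in F_19[x]: f(x) = (9x + 15)·a(x) + (10x^2 + 4x + 13);  a(x) = (15x + 1)·(10x^2 + 4x + 13) + (10x);  (10x^2 + 4x + 13) = (x + 8)·(10x) + (13). The last nonzero remainder is the constant 13 = gcd(f, a) in F_19. Back-substituting through the division chain expresses 13 = s(x)·a(x) + t(x)·f(x) with s(x) ≡ 17x^3 + 16x^2 + 3x + 9 (mod f), so (17x^3 + 16x^2 + 3x + 9)·a(x) ≡ 13 (mod f). Multiplying by 13^(-1) ≡ 3 in F_19 gives a(x)^(-1) ≡ 3·(17x^3 + 16x^2 + 3x + 9) ≡ 13x^3 + 10x^2 + 9x + 8 (mod f). Check: (17x^3 + 13x^2 + 13)·(13x^3 + 10x^2 + 9x + 8) = 12x^6 + 16x^5 + 17x^4 + 4x^3 + 6x^2 + 3x + 9 ≡ 1 (mod x^4 + 11x^3 + 15x^2 + 7x + 18).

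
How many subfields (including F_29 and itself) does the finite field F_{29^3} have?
F_{29^3} has 2 subfields

The subfields of F_{p^n} are exactly the fields F_{p^d} for d | n (each is the fixed field of the unique index-d subgroup of Gal(F_{p^n}/F_p) ≅ Z/nZ). The divisors of n = 3 are {1, 3}, giving 2 subfields: F_{29^1}, F_{29^3}.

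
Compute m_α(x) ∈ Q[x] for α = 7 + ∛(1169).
m_α(x) = x^3 - 21x^2 + 147x - 1512

Set β = α - 7 = ∛(1169), so β^3 = 1169. Then (α - 7)^3 - 1169 = 0, i.e. α is a root of g(x) = (x - 7)^3 - 1169 = x^3 - 21x^2 + 147x - 1512. Since g(x) = h(x - 7) where h(x) = x^3 - 1169, and h is irreducible over Q (because 1169 is not a perfect cube, so h has no rational root, and a monic cubic with no rational root is irreducible), g is also irreducible (irreducibility is preserved under the substitution x → x - 7). Hence m_α(x) = x^3 - 21x^2 + 147x - 1512.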